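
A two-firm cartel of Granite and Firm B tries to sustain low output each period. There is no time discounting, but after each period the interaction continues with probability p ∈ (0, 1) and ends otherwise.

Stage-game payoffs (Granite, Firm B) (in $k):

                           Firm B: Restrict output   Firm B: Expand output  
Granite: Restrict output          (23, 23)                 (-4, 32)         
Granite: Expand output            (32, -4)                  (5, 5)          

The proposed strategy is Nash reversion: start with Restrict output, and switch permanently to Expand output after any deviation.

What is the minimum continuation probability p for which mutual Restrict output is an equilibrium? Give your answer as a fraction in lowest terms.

Expected cooperation value is 23 + p·23 + p²·23 + … = 23/(1−p); deviation gives 32 + p·5/(1−p).
23 ≥ 32(1−p) + 5p ⇒ 27p ≥ 9 ⇒ p ≥ 9/27 = 1/3.

1/3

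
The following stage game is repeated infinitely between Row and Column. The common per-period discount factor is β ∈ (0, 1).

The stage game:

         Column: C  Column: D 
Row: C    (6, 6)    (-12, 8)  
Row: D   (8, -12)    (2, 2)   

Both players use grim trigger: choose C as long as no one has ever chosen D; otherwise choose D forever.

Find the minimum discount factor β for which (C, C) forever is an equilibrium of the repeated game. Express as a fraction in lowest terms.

1/3

One-period gain from deviating is 8 − 6 = 2. The loss is 6 − 2 = 4 in every subsequent period, with present value 4·β/(1−β).
Deviation is unprofitable when 4·β/(1−β) ≥ 2, i.e. β/(1−β) ≥ 1/2.
Equivalently β ≥ 2/(2+4) = 1/3.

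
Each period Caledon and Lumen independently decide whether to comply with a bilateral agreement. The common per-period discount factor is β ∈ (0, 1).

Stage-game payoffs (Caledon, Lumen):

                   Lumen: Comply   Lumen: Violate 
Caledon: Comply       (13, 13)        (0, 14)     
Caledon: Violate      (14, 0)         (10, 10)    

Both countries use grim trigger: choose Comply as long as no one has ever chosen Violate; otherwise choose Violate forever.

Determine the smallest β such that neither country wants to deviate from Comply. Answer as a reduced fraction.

Under grim trigger the critical discount factor is (T−C)/(T−P) with T = 14, C = 13, P = 10.
β* = (14−13)/(14−10) = 1/4.

1/4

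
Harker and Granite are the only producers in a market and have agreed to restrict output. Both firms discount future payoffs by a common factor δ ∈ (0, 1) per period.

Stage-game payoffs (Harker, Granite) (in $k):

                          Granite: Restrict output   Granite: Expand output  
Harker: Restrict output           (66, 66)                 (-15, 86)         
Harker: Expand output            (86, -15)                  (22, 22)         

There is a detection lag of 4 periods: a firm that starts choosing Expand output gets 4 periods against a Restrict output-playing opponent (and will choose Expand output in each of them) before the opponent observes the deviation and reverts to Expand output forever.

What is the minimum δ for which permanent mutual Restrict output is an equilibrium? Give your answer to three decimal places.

0.748

Deviating for the 4 undetected periods gains 86−66 = 20 per period over cooperation, then loses 66−22 = 44 per period forever once punishment starts.
Gain: 20(1 + δ + … + δ^3); loss: 44·δ^4/(1−δ).
No profitable deviation ⇔ 20(1−δ^4) ≤ 44·δ^4, i.e. δ^4 ≥ 20/(20+44) = 5/16.
Hence δ ≥ (5/16)^(1/4) ≈ 0.748.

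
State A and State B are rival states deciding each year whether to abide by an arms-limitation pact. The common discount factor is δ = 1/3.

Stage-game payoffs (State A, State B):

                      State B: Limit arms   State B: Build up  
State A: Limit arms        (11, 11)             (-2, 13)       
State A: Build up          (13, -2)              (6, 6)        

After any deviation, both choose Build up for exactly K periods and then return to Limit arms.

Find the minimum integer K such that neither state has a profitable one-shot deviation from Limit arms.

No profitable deviation requires (11−6)(δ+…+δ^K) ≥ 13−11, i.e. δ+…+δ^K ≥ 2/5 ≈ 0.4000.
With δ = 1/3, the partial sums are K=1: 0.3333, K=2: 0.4444.
K = 2 is the first length at which the sum reaches 0.4000.

2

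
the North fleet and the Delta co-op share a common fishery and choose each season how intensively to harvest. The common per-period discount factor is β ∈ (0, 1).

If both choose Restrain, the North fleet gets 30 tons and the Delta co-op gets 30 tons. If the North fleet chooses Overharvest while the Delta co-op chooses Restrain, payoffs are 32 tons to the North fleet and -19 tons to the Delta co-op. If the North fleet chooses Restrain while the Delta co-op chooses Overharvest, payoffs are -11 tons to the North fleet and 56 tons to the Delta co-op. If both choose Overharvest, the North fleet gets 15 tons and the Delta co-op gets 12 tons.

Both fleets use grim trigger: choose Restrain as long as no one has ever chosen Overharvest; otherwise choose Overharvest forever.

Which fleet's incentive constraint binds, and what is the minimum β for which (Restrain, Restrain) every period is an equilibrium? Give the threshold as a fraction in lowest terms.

the Delta co-op; β ≥ 13/22

the North fleet: cooperation gives 30 each period; deviation gives 32 once then 15 forever.
  30/(1−β) ≥ 32 + 15β/(1−β) ⇒ β ≥ 2/17.
the Delta co-op: cooperation gives 30 each period; deviation gives 56 once then 12 forever.
  β ≥ 26/44 = 13/22.
Both must hold, so the binding constraint is the Delta co-op's: β ≥ 13/22.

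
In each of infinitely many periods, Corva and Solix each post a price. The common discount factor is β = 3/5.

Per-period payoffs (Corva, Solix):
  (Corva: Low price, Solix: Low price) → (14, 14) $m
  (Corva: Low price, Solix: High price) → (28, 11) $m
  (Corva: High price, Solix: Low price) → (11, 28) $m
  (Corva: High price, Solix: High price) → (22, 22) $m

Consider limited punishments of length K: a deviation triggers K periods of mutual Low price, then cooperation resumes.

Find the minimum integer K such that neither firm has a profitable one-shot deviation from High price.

No profitable deviation requires (22−14)(β+…+β^K) ≥ 28−22, i.e. β+…+β^K ≥ 3/4 ≈ 0.7500.
With β = 3/5, the partial sums are K=1: 0.6000, K=2: 0.9600.
K = 2 is the first length at which the sum reaches 0.7500.

2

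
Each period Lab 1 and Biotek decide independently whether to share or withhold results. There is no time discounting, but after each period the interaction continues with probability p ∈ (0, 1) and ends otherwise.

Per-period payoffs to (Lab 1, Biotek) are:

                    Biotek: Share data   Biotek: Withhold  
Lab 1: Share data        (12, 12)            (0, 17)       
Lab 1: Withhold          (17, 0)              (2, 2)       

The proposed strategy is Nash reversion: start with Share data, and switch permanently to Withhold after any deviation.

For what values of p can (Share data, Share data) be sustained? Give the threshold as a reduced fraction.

Expected cooperation value is 12 + p·12 + p²·12 + … = 12/(1−p); deviation gives 17 + p·2/(1−p).
12 ≥ 17(1−p) + 2p ⇒ 15p ≥ 5 ⇒ p ≥ 5/15 = 1/3.

1/3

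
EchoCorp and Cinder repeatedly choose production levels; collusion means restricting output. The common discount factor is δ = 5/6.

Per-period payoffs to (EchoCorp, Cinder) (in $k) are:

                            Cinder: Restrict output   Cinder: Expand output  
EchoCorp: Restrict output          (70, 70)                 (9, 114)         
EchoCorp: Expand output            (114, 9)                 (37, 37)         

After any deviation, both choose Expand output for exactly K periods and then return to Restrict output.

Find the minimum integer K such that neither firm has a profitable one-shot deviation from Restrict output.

2

No profitable deviation requires (70−37)(δ+…+δ^K) ≥ 114−70, i.e. δ+…+δ^K ≥ 4/3 ≈ 1.3333.
With δ = 5/6, the partial sums are K=1: 0.8333, K=2: 1.5278.
K = 2 is the first length at which the sum reaches 1.3333.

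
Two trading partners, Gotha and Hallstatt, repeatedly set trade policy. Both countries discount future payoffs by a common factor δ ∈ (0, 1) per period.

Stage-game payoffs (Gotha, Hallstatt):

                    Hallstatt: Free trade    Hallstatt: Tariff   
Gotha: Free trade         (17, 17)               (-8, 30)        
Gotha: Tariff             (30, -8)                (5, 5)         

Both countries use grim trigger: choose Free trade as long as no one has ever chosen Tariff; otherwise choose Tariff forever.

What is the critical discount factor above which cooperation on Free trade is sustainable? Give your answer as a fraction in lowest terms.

Under grim trigger the critical discount factor is (T−C)/(T−P) with T = 30, C = 17, P = 5.
δ* = (30−17)/(30−5) = 13/25.

13/25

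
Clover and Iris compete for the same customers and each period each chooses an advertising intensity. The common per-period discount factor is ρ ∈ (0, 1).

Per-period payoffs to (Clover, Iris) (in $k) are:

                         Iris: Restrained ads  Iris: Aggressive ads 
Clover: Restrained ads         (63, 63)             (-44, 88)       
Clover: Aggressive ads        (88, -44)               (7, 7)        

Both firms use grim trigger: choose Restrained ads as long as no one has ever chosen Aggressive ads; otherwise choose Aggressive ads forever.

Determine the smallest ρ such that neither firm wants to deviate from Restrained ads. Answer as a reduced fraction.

25/81

Cooperation forever yields 63 each period: 63/(1−ρ).
Deviating yields 88 once, then 7 forever: 88 + 7ρ/(1−ρ).
No profitable deviation requires 63/(1−ρ) ≥ 88 + 7ρ/(1−ρ).
Multiplying by (1−ρ): 63 ≥ 88(1−ρ) + 7ρ = 88 − 81ρ.
So 81ρ ≥ 25, i.e. ρ ≥ 25/81.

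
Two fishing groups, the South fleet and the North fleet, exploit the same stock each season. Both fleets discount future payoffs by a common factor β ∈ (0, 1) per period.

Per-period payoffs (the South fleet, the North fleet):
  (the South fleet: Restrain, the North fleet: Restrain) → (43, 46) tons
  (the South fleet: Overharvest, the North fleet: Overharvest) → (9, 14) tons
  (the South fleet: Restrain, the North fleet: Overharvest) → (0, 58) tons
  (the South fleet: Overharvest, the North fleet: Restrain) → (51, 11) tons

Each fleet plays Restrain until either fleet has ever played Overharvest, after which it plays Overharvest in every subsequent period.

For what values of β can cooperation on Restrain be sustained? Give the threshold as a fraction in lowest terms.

For the South fleet: deviation gain 51−43 = 8, per-period punishment loss 43−9 = 34. IC gives β ≥ 8/42 = 4/21.
For the North fleet: gain 12, loss 32 per period, so β ≥ 12/44 = 3/11.
The tighter constraint is the North fleet's, so cooperation needs β ≥ 3/11.

3/11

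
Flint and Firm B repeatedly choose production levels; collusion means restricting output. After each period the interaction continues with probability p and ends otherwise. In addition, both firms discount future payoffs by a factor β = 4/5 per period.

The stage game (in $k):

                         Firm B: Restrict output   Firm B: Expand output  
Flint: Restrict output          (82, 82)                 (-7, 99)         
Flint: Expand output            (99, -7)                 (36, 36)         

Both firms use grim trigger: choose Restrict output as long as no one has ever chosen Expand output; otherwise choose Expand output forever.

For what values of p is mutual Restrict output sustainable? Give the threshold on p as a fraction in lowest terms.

Expected continuation weight on next period's payoff is β·p = 4/5·p, which plays the role of the discount factor.
Cooperation requires 4/5·p ≥ (99−82)/(99−36) = 17/63, hence p ≥ 85/252.

85/252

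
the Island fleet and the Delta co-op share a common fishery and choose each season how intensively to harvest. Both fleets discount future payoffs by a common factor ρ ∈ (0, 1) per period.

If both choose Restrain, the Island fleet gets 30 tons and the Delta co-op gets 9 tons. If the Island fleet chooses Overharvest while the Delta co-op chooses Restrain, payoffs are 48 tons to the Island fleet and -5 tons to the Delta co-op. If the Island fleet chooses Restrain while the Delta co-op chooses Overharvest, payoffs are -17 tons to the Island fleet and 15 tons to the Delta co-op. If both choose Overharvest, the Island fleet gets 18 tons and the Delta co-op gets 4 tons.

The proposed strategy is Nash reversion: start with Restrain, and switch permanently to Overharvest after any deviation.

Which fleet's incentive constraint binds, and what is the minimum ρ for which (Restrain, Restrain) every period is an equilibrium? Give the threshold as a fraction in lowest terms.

the Island fleet: cooperation gives 30 each period; deviation gives 48 once then 18 forever.
  30/(1−ρ) ≥ 48 + 18ρ/(1−ρ) ⇒ ρ ≥ 18/30 = 3/5.
the Delta co-op: cooperation gives 9 each period; deviation gives 15 once then 4 forever.
  ρ ≥ 6/11.
Both must hold, so the binding constraint is the Island fleet's: ρ ≥ 3/5.

the Island fleet; ρ ≥ 3/5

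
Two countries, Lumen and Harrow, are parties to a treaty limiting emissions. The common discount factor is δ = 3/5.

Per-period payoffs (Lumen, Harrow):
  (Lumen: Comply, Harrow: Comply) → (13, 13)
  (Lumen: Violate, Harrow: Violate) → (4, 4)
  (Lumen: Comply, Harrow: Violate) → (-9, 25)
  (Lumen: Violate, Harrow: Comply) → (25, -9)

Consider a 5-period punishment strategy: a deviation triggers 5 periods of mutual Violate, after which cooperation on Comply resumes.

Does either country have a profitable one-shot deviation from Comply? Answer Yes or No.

No

Comparing payoff streams over the 6 periods until play realigns: cooperate → 13(1+δ+…+δ^5); deviate → 25 + 4(δ+…+δ^5).
Cooperation is sustained iff (13−4)(δ+…+δ^5) ≥ 25−13.
δ+…+δ^5 = 3/5·(1−(3/5)^5)/(1−3/5) = 1.3834, and (25−13)/(13−4) = 1.3333.
1.3834 ≥ 1.3333, so cooperation is sustainable.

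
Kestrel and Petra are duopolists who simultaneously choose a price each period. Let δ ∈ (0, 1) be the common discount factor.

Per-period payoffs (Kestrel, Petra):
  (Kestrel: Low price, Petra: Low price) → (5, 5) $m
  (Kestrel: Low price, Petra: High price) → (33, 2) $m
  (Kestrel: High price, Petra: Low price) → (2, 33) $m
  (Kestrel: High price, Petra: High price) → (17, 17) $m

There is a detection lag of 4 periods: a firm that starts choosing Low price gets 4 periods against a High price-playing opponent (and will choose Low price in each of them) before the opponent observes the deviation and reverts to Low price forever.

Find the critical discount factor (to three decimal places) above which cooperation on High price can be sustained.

0.869

A deviator earns 33 for 4 periods, then 5 forever; cooperating earns 17 forever. Multiplying the IC by (1−δ):
17 ≥ 33(1−δ^4) + 5δ^4, so 28·δ^4 ≥ 16 and δ^4 ≥ 4/7.
δ ≥ (4/7)^(1/4) ≈ 0.869.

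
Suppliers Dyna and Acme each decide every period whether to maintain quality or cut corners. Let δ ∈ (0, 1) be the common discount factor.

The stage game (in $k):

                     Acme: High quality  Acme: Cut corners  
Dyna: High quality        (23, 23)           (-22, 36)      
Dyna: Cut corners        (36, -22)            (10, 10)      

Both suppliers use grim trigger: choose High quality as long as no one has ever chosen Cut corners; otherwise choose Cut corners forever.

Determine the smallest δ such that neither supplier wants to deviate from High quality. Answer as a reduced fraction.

1/2

One-period gain from deviating is 36 − 23 = 13. The loss is 23 − 10 = 13 in every subsequent period, with present value 13·δ/(1−δ).
Deviation is unprofitable when 13·δ/(1−δ) ≥ 13, i.e. δ/(1−δ) ≥ 1.
Equivalently δ ≥ 13/(13+13) = 1/2.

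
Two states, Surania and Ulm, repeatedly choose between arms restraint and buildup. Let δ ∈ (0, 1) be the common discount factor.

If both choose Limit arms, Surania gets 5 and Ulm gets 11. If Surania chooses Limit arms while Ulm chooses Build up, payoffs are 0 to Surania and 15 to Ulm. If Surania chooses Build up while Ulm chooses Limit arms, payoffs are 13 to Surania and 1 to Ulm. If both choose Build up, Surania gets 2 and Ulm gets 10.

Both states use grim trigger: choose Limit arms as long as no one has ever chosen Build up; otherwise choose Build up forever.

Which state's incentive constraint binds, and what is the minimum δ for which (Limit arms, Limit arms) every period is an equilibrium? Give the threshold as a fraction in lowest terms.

Ulm; δ ≥ 4/5

Surania's threshold: (13−5)/(13−2) = 8/11.
Ulm's threshold: (15−11)/(15−10) = 4/5.
8/11 < 4/5, so Ulm binds and δ* = 4/5.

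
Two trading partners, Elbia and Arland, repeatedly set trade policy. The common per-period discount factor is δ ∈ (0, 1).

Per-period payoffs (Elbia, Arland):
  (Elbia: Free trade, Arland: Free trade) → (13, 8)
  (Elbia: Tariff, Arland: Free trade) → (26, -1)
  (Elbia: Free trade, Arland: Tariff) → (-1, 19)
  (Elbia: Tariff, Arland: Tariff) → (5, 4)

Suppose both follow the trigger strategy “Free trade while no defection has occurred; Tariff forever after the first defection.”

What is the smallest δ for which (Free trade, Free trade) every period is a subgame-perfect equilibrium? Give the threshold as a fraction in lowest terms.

Elbia's threshold: (26−13)/(26−5) = 13/21.
Arland's threshold: (19−8)/(19−4) = 11/15.
13/21 < 11/15, so Arland binds and δ* = 11/15.

11/15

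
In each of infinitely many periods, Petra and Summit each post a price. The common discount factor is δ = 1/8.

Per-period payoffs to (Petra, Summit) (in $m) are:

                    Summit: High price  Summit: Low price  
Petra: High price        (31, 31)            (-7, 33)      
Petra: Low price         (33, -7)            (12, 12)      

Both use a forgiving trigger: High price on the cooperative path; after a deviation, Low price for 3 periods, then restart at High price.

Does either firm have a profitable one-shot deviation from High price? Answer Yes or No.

No

Comparing payoff streams over the 4 periods until play realigns: cooperate → 31(1+δ+…+δ^3); deviate → 33 + 12(δ+…+δ^3).
Cooperation is sustained iff (31−12)(δ+…+δ^3) ≥ 33−31.
δ+…+δ^3 = 1/8·(1−(1/8)^3)/(1−1/8) = 0.1426, and (33−31)/(31−12) = 0.1053.
0.1426 ≥ 0.1053, so cooperation is sustainable.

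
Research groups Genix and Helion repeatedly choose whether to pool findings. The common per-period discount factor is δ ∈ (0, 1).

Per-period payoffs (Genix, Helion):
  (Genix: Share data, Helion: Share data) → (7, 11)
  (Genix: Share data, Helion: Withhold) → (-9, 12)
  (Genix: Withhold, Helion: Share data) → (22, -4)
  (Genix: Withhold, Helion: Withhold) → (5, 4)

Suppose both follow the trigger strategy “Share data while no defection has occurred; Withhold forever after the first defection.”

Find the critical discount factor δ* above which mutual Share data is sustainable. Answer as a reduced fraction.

15/17

Genix's threshold: (22−7)/(22−5) = 15/17.
Helion's threshold: (12−11)/(12−4) = 1/8.
15/17 > 1/8, so Genix binds and δ* = 15/17.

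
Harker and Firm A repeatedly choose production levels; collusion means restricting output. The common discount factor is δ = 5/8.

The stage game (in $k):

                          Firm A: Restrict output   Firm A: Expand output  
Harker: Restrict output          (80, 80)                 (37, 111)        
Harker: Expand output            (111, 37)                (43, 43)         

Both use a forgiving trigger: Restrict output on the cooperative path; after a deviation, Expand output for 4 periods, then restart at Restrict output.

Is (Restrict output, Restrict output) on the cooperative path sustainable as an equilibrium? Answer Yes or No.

Comparing payoff streams over the 5 periods until play realigns: cooperate → 80(1+δ+…+δ^4); deviate → 111 + 43(δ+…+δ^4).
Cooperation is sustained iff (80−43)(δ+…+δ^4) ≥ 111−80.
δ+…+δ^4 = 5/8·(1−(5/8)^4)/(1−5/8) = 1.4124, and (111−80)/(80−43) = 0.8378.
1.4124 ≥ 0.8378, so cooperation is sustainable.

Yes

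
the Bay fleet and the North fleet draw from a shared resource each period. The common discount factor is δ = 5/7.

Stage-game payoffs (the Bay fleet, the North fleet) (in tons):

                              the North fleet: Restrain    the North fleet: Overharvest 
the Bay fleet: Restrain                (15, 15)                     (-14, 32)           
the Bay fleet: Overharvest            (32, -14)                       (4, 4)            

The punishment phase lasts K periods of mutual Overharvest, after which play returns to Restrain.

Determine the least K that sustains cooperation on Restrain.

3

Need Σ_{k=1}^{K} δ^k ≥ (32−15)/(15−4) = 1.5455 at δ = 5/7.
At K = 2 the sum is 1.2245 < 1.5455; at K = 3 it is 1.5889 ≥ 1.5455.
So the minimum punishment length is K = 3.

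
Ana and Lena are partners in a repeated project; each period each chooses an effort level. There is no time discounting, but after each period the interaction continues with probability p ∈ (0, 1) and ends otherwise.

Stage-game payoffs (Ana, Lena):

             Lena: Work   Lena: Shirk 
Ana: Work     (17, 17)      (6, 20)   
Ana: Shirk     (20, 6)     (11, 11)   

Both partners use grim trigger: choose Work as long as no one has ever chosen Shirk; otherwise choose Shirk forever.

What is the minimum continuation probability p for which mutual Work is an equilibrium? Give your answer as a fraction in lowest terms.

1/3

Expected cooperation value is 17 + p·17 + p²·17 + … = 17/(1−p); deviation gives 20 + p·11/(1−p).
17 ≥ 20(1−p) + 11p ⇒ 9p ≥ 3 ⇒ p ≥ 3/9 = 1/3.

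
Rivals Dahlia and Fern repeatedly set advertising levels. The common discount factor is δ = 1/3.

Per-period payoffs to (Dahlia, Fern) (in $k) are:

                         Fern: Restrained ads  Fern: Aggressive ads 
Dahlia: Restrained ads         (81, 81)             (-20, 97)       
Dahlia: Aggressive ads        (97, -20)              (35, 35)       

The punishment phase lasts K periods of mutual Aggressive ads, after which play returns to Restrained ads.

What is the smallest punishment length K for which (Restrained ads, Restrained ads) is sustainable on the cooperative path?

Need Σ_{k=1}^{K} δ^k ≥ (97−81)/(81−35) = 0.3478 at δ = 1/3.
At K = 1 the sum is 0.3333 < 0.3478; at K = 2 it is 0.4444 ≥ 0.3478.
So the minimum punishment length is K = 2.

2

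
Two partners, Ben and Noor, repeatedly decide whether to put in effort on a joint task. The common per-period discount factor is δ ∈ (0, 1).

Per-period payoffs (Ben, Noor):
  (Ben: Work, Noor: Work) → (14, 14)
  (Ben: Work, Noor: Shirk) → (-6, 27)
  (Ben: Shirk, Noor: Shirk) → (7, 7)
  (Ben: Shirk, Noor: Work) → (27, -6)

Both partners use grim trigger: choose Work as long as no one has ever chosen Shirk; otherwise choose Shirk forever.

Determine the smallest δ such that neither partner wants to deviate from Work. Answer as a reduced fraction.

One-period gain from deviating is 27 − 14 = 13. The loss is 14 − 7 = 7 in every subsequent period, with present value 7·δ/(1−δ).
Deviation is unprofitable when 7·δ/(1−δ) ≥ 13, i.e. δ/(1−δ) ≥ 13/7.
Equivalently δ ≥ 13/(13+7) = 13/20.

13/20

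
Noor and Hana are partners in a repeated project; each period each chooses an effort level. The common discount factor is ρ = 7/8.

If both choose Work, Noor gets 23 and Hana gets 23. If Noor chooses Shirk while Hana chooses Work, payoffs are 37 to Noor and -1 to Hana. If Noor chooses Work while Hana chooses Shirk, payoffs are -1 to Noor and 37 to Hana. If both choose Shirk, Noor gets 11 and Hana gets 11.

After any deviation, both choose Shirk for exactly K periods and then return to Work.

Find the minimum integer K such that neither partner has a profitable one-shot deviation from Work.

2

Need Σ_{k=1}^{K} ρ^k ≥ (37−23)/(23−11) = 1.1667 at ρ = 7/8.
At K = 1 the sum is 0.8750 < 1.1667; at K = 2 it is 1.6406 ≥ 1.1667.
So the minimum punishment length is K = 2.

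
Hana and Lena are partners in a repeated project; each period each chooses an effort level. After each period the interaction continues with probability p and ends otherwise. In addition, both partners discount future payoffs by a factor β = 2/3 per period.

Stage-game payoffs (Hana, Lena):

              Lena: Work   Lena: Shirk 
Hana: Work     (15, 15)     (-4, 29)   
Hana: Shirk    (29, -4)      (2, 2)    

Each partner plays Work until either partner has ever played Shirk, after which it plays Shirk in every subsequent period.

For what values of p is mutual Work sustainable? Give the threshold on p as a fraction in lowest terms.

With continuation probability p and discount β, the effective per-period discount factor is βp.
Grim-trigger IC: βp ≥ (29−15)/(29−2) = 14/27.
So p ≥ (14/27)/(2/3) = 7/9.

7/9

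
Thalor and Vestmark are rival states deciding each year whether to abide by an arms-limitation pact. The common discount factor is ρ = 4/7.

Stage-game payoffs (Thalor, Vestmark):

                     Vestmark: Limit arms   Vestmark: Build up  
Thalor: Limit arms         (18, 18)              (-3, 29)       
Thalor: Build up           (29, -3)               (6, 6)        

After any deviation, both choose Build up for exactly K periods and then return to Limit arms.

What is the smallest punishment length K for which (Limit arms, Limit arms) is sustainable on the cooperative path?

No profitable deviation requires (18−6)(ρ+…+ρ^K) ≥ 29−18, i.e. ρ+…+ρ^K ≥ 11/12 ≈ 0.9167.
With ρ = 4/7, the partial sums are K=1: 0.5714, K=2: 0.8980, K=3: 1.0845.
K = 3 is the first length at which the sum reaches 0.9167.

3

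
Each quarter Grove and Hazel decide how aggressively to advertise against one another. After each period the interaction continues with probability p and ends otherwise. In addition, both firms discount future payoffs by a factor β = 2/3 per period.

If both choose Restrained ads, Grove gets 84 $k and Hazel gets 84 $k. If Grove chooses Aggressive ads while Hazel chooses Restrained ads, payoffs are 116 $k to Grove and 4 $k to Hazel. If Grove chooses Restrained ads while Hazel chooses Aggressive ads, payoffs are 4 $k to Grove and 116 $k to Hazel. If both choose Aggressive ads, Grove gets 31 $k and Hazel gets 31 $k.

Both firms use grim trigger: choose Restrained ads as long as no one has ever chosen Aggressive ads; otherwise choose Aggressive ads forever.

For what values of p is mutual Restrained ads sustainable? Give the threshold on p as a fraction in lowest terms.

Expected continuation weight on next period's payoff is β·p = 2/3·p, which plays the role of the discount factor.
Cooperation requires 2/3·p ≥ (116−84)/(116−31) = 32/85, hence p ≥ 48/85.

48/85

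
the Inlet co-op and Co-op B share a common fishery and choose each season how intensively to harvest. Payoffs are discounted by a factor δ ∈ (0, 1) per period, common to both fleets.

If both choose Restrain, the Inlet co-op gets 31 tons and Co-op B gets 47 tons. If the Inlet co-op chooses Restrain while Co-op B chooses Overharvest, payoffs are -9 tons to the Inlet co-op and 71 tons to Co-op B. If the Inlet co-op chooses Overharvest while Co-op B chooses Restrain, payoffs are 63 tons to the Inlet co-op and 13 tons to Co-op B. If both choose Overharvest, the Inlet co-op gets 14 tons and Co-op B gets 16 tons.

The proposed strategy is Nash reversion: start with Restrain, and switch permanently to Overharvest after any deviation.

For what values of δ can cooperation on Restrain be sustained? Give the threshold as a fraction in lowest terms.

For the Inlet co-op: deviation gain 63−31 = 32, per-period punishment loss 31−14 = 17. IC gives δ ≥ 32/49.
For Co-op B: gain 24, loss 31 per period, so δ ≥ 24/55.
The tighter constraint is the Inlet co-op's, so cooperation needs δ ≥ 32/49.

32/49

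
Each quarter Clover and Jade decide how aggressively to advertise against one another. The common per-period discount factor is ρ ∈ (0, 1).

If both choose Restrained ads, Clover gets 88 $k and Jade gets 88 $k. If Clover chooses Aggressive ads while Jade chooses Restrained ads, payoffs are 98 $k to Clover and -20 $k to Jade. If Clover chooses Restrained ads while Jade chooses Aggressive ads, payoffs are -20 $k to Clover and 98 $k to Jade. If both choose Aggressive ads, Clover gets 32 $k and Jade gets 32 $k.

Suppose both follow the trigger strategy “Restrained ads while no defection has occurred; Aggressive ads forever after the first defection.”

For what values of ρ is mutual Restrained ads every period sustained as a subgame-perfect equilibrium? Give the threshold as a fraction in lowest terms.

88/(1−ρ) ≥ 98 + 32ρ/(1−ρ)
88 ≥ 98 − 66ρ
ρ ≥ 10/66 = 5/33.

5/33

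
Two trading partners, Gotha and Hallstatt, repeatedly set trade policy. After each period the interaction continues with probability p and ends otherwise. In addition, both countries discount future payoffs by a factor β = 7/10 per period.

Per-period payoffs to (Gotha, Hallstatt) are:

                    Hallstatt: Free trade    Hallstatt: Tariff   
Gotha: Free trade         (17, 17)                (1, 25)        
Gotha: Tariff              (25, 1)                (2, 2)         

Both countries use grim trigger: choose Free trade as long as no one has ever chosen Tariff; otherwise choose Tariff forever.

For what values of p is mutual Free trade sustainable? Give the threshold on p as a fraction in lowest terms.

Expected continuation weight on next period's payoff is β·p = 7/10·p, which plays the role of the discount factor.
Cooperation requires 7/10·p ≥ (25−17)/(25−2) = 8/23, hence p ≥ 80/161.

80/161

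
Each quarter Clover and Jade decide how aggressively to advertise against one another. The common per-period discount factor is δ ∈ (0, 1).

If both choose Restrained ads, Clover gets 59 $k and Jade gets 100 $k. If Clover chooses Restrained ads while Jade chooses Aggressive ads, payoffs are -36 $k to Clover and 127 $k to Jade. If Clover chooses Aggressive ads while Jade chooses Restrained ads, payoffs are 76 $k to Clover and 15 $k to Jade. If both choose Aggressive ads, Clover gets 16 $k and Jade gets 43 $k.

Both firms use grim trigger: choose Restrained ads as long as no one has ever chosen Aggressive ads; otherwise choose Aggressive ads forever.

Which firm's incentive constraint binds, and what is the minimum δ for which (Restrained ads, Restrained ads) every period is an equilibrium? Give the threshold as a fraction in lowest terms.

Jade; δ ≥ 9/28

Clover's threshold: (76−59)/(76−16) = 17/60.
Jade's threshold: (127−100)/(127−43) = 9/28.
17/60 < 9/28, so Jade binds and δ* = 9/28.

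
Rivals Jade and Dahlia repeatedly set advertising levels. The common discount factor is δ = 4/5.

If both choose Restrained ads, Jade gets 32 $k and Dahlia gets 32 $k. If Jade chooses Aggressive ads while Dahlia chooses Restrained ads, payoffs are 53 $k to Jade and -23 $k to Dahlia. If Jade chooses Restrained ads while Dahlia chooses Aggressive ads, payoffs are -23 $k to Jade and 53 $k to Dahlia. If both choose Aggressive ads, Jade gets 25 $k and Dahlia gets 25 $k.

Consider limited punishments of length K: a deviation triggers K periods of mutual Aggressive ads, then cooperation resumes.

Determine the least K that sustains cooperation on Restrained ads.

Need Σ_{k=1}^{K} δ^k ≥ (53−32)/(32−25) = 3.0000 at δ = 4/5.
At K = 6 the sum is 2.9514 < 3.0000; at K = 7 it is 3.1611 ≥ 3.0000.
So the minimum punishment length is K = 7.

7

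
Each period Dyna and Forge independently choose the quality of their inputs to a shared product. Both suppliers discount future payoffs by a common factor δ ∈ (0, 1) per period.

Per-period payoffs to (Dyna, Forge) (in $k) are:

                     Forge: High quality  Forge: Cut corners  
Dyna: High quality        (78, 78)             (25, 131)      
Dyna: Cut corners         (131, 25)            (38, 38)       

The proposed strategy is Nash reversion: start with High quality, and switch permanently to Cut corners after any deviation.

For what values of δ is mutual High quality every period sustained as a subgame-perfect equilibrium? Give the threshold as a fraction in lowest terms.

One-period gain from deviating is 131 − 78 = 53. The loss is 78 − 38 = 40 in every subsequent period, with present value 40·δ/(1−δ).
Deviation is unprofitable when 40·δ/(1−δ) ≥ 53, i.e. δ/(1−δ) ≥ 53/40.
Equivalently δ ≥ 53/(53+40) = 53/93.

53/93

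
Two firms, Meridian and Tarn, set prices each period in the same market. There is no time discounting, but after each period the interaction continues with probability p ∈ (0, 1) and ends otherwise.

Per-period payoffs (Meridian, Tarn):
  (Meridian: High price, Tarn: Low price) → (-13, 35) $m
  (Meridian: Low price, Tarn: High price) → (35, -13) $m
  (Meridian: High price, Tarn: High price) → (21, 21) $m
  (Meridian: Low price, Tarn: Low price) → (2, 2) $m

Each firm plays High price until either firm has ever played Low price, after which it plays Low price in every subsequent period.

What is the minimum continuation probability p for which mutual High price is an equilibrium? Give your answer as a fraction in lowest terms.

14/33

With no time discounting, the continuation probability p plays the role of the discount factor.
Grim-trigger IC: 21/(1−p) ≥ 35 + 2p/(1−p) ⇒ p ≥ (35−21)/(35−2) = 14/33.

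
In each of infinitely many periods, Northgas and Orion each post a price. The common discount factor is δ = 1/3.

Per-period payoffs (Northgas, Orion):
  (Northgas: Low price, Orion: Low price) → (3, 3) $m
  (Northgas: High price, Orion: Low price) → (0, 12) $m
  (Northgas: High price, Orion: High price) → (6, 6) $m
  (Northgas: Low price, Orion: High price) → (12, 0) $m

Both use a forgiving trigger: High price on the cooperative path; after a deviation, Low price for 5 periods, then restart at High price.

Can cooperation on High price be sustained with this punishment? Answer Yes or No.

No

IC: δ+…+δ^5 ≥ (12−6)/(6−3) = 2.
At δ = 1/3: partial sum = 0.4979 < 2.0000. Cooperation not sustainable.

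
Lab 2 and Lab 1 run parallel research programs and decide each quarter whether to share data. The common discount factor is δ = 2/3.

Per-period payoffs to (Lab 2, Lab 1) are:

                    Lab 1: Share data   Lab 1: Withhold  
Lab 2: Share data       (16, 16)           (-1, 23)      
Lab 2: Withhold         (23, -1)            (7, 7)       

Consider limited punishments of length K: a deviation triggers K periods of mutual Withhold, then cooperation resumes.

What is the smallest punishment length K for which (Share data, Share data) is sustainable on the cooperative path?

Need Σ_{k=1}^{K} δ^k ≥ (23−16)/(16−7) = 0.7778 at δ = 2/3.
At K = 1 the sum is 0.6667 < 0.7778; at K = 2 it is 1.1111 ≥ 0.7778.
So the minimum punishment length is K = 2.

2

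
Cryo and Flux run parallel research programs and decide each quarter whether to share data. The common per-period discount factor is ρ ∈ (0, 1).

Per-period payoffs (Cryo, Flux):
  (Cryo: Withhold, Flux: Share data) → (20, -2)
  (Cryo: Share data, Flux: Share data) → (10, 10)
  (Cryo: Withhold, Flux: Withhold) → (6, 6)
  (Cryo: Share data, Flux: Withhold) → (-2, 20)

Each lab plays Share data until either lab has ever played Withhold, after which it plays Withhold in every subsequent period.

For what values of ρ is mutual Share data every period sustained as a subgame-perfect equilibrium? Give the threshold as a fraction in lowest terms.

One-period gain from deviating is 20 − 10 = 10. The loss is 10 − 6 = 4 in every subsequent period, with present value 4·ρ/(1−ρ).
Deviation is unprofitable when 4·ρ/(1−ρ) ≥ 10, i.e. ρ/(1−ρ) ≥ 5/2.
Equivalently ρ ≥ 10/(10+4) = 5/7.

5/7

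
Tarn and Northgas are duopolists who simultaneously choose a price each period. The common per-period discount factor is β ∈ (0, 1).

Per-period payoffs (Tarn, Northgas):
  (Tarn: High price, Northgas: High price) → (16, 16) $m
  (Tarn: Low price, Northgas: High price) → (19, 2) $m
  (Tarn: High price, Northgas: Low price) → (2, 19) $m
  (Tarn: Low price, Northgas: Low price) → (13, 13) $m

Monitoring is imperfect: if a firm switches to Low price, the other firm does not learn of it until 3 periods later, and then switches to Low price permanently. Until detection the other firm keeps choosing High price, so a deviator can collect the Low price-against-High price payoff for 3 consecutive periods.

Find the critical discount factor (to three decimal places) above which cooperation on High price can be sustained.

The best deviation is to choose Low price for all 3 undetected periods, earning 19 each, then 13 forever once detected.
Deviation value: 19(1−β^3)/(1−β) + 13β^3/(1−β); cooperation value: 16/(1−β).
IC: 16 ≥ 19(1−β^3) + 13β^3 = 19 − 6β^3.
So β^3 ≥ 3/6 = 1/2, giving β ≥ (1/2)^(1/3) ≈ 0.794.

0.794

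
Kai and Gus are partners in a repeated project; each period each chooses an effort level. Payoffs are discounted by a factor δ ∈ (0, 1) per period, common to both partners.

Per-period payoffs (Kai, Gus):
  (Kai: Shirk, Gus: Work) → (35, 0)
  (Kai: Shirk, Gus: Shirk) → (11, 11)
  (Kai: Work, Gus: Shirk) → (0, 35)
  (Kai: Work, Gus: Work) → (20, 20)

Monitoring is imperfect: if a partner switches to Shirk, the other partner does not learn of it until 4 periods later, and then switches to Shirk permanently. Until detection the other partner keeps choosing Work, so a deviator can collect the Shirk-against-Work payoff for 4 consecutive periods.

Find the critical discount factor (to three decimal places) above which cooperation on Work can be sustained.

Deviating for the 4 undetected periods gains 35−20 = 15 per period over cooperation, then loses 20−11 = 9 per period forever once punishment starts.
Gain: 15(1 + δ + … + δ^3); loss: 9·δ^4/(1−δ).
No profitable deviation ⇔ 15(1−δ^4) ≤ 9·δ^4, i.e. δ^4 ≥ 15/(15+9) = 5/8.
Hence δ ≥ (5/8)^(1/4) ≈ 0.889.

0.889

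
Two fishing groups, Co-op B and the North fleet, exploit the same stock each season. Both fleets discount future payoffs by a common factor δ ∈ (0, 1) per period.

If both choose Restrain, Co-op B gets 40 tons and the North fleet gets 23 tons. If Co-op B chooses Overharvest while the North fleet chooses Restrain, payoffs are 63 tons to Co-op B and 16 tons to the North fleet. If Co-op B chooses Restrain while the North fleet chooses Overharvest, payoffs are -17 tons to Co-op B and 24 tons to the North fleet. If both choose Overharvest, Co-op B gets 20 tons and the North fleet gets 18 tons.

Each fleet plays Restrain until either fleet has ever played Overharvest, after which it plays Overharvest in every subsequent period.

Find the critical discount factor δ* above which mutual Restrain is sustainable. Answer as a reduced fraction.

For Co-op B: deviation gain 63−40 = 23, per-period punishment loss 40−20 = 20. IC gives δ ≥ 23/43.
For the North fleet: gain 1, loss 5 per period, so δ ≥ 1/6.
The tighter constraint is Co-op B's, so cooperation needs δ ≥ 23/43.

23/43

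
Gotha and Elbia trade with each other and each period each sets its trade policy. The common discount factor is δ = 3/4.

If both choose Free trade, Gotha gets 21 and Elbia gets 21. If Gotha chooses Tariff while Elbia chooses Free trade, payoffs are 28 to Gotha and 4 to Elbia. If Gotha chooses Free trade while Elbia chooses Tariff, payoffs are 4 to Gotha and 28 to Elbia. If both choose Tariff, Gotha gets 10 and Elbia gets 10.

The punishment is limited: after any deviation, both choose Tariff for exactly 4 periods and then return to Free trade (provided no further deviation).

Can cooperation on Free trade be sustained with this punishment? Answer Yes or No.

IC: δ+…+δ^4 ≥ (28−21)/(21−10) = 7/11.
At δ = 3/4: partial sum = 2.0508 ≥ 0.6364. Cooperation sustainable.

Yes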